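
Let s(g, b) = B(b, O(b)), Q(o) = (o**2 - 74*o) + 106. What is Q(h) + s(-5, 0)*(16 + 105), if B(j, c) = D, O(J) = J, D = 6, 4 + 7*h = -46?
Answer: 69168/49 ≈ 1411.6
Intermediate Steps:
h = -50/7 (h = -4/7 + (1/7)*(-46) = -4/7 - 46/7 = -50/7 ≈ -7.1429)
Q(o) = 106 + o**2 - 74*o
B(j, c) = 6
s(g, b) = 6
Q(h) + s(-5, 0)*(16 + 105) = (106 + (-50/7)**2 - 74*(-50/7)) + 6*(16 + 105) = (106 + 2500/49 + 3700/7) + 6*121 = 33594/49 + 726 = 69168/49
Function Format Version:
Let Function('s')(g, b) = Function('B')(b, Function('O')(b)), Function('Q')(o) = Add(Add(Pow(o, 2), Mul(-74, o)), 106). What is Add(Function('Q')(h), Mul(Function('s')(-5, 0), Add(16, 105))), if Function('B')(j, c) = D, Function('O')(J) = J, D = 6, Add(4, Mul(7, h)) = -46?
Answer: Rational(69168, 49) ≈ 1411.6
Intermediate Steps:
h = Rational(-50, 7) (h = Add(Rational(-4, 7), Mul(Rational(1, 7), -46)) = Add(Rational(-4, 7), Rational(-46, 7)) = Rational(-50, 7) ≈ -7.1429)
Function('Q')(o) = Add(106, Pow(o, 2), Mul(-74, o))
Function('B')(j, c) = 6
Function('s')(g, b) = 6
Add(Function('Q')(h), Mul(Function('s')(-5, 0), Add(16, 105))) = Add(Add(106, Pow(Rational(-50, 7), 2), Mul(-74, Rational(-50, 7))), Mul(6, Add(16, 105))) = Add(Add(106, Rational(2500, 49), Rational(3700, 7)), Mul(6, 121)) = Add(Rational(33594, 49), 726) = Rational(69168, 49)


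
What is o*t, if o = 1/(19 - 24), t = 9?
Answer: -9/5 ≈ -1.8000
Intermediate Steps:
o = -⅕ (o = 1/(-5) = -⅕ ≈ -0.20000)
o*t = -⅕*9 = -9/5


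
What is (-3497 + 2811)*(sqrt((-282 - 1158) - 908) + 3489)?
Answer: -2393454 - 1372*I*sqrt(587) ≈ -2.3935e+6 - 33241.0*I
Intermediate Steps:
(-3497 + 2811)*(sqrt((-282 - 1158) - 908) + 3489) = -686*(sqrt(-1440 - 908) + 3489) = -686*(sqrt(-2348) + 3489) = -686*(2*I*sqrt(587) + 3489) = -686*(3489 + 2*I*sqrt(587)) = -2393454 - 1372*I*sqrt(587)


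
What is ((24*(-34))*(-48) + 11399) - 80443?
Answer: -29876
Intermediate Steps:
((24*(-34))*(-48) + 11399) - 80443 = (-816*(-48) + 11399) - 80443 = (39168 + 11399) - 80443 = 50567 - 80443 = -29876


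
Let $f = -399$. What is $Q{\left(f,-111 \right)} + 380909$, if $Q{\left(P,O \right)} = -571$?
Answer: $380338$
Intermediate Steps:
$Q{\left(f,-111 \right)} + 380909 = -571 + 380909 = 380338$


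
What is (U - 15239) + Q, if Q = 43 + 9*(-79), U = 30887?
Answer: 14980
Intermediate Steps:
Q = -668 (Q = 43 - 711 = -668)
(U - 15239) + Q = (30887 - 15239) - 668 = 15648 - 668 = 14980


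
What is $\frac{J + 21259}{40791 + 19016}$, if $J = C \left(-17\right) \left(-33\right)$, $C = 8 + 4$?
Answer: $\frac{27991}{59807} \approx 0.46802$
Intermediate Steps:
$C = 12$
$J = 6732$ ($J = 12 \left(-17\right) \left(-33\right) = \left(-204\right) \left(-33\right) = 6732$)
$\frac{J + 21259}{40791 + 19016} = \frac{6732 + 21259}{40791 + 19016} = \frac{27991}{59807}$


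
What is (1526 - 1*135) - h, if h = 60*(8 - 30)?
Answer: 2711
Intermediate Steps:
h = -1320 (h = 60*(-22) = -1320)
(1526 - 1*135) - h = (1526 - 1*135) - 1*(-1320) = (1526 - 135) + 1320 = 1391 + 1320 = 2711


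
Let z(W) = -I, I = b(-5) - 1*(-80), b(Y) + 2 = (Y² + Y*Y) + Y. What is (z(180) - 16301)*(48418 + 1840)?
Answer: -825437392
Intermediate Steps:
b(Y) = -2 + Y + 2*Y² (b(Y) = -2 + ((Y² + Y*Y) + Y) = -2 + ((Y² + Y²) + Y) = -2 + (2*Y² + Y) = -2 + (Y + 2*Y²) = -2 + Y + 2*Y²)
I = 123 (I = (-2 - 5 + 2*(-5)²) - 1*(-80) = (-2 - 5 + 2*25) + 80 = (-2 - 5 + 50) + 80 = 43 + 80 = 123)
z(W) = -123 (z(W) = -1*123 = -123)
(z(180) - 16301)*(48418 + 1840) = (-123 - 16301)*(48418 + 1840) = -16424*50258 = -825437392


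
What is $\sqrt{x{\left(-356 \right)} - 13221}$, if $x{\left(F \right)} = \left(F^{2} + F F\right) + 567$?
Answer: $347 \sqrt{2} \approx 490.73$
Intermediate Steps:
$x{\left(F \right)} = 567 + 2 F^{2}$ ($x{\left(F \right)} = \left(F^{2} + F^{2}\right) + 567 = 2 F^{2} + 567 = 567 + 2 F^{2}$)
$\sqrt{x{\left(-356 \right)} - 13221} = \sqrt{\left(567 + 2 \left(-356\right)^{2}\right) - 13221} = \sqrt{\left(567 + 2 \cdot 126736\right) - 13221} = \sqrt{\left(567 + 253472\right) - 13221} = \sqrt{254039 - 13221} = \sqrt{240818} = 347 \sqrt{2}$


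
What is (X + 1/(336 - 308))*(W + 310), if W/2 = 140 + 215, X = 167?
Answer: 1192635/7 ≈ 1.7038e+5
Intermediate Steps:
W = 710 (W = 2*(140 + 215) = 2*355 = 710)
(X + 1/(336 - 308))*(W + 310) = (167 + 1/(336 - 308))*(710 + 310) = (167 + 1/28)*1020 = (4677/28)*1020 = 1192635/7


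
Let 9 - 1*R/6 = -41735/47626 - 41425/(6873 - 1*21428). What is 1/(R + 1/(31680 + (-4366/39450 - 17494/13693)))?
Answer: 593113867875245897933/25018294982580141406932 ≈ 0.023707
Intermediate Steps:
R = 2923988247/69319643 (R = 54 - 6*(-41735/47626 - 41425/(6873 - 1*21428)) = 54 - 6*(-41735*1/47626 - 41425/(6873 - 21428)) = 54 - 6*(-41735/47626 - 41425/(-14555)) = 54 - 6*(-41735/47626 - 41425*(-1/14555)) = 54 - 6*(-41735/47626 + 8285/2911) = 54 - 6*273090825/138639286 = 54 - 819272475/69319643 = 2923988247/69319643 ≈ 42.181)
1/(R + 1/(31680 + (-4366/39450 - 17494/13693))) = 1/(2923988247/69319643 + 1/(31680 + (-4366/39450 - 17494/13693))) = 1/(2923988247/69319643 + 1/(31680 + (-4366*1/39450 - 17494*1/13693))) = 1/(2923988247/69319643 + 1/(31680 + (-2183/19725 - 17494/13693))) = 1/(2923988247/69319643 + 1/(31680 - 374960969/270094425)) = 1/(2923988247/69319643 + 1/(8556216423031/270094425)) = 1/(2923988247/69319643 + 270094425/8556216423031) = 1/(25018294982580141406932/593113867875245897933) = 593113867875245897933/25018294982580141406932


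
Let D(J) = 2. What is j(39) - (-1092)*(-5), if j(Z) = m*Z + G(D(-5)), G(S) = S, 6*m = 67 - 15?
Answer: -5120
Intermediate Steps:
m = 26/3 (m = (67 - 15)/6 = (1/6)*52 = 26/3 ≈ 8.6667)
j(Z) = 2 + 26*Z/3 (j(Z) = 26*Z/3 + 2 = 2 + 26*Z/3)
j(39) - (-1092)*(-5) = (2 + (26/3)*39) - (-1092)*(-5) = (2 + 338) - 1*5460 = 340 - 5460 = -5120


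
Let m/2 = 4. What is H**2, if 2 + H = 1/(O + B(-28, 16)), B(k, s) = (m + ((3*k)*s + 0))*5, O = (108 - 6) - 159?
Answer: 181575625/45387169 ≈ 4.0006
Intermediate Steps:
m = 8 (m = 2*4 = 8)
O = -57 (O = 102 - 159 = -57)
B(k, s) = 40 + 15*k*s (B(k, s) = (8 + ((3*k)*s + 0))*5 = (8 + (3*k*s + 0))*5 = (8 + 3*k*s)*5 = 40 + 15*k*s)
H = -13475/6737 (H = -2 + 1/(-57 + (40 + 15*(-28)*16)) = -2 + 1/(-57 + (40 - 6720)) = -2 + 1/(-57 - 6680) = -2 + 1/(-6737) = -2 - 1/6737 = -13475/6737 ≈ -2.0001)
H**2 = (-13475/6737)**2 = 181575625/45387169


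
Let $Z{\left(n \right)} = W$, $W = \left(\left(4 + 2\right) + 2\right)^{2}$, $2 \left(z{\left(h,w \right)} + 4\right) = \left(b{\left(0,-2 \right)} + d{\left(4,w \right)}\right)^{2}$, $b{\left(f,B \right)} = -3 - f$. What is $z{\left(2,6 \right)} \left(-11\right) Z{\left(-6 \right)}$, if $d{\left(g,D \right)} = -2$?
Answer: $-5984$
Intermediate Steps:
$z{\left(h,w \right)} = \frac{17}{2}$ ($z{\left(h,w \right)} = -4 + \frac{\left(\left(-3 - 0\right) - 2\right)^{2}}{2} = -4 + \frac{\left(\left(-3 + 0\right) - 2\right)^{2}}{2} = -4 + \frac{\left(-3 - 2\right)^{2}}{2} = -4 + \frac{\left(-5\right)^{2}}{2} = -4 + \frac{1}{2} \cdot 25 = -4 + \frac{25}{2} = \frac{17}{2}$)
$W = 64$ ($W = \left(6 + 2\right)^{2} = 8^{2} = 64$)
$Z{\left(n \right)} = 64$
$z{\left(2,6 \right)} \left(-11\right) Z{\left(-6 \right)} = \frac{17}{2} \left(-11\right) 64 = \left(- \frac{187}{2}\right) 64 = -5984$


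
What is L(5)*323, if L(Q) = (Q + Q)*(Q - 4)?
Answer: 3230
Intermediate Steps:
L(Q) = 2*Q*(-4 + Q) (L(Q) = (2*Q)*(-4 + Q) = 2*Q*(-4 + Q))
L(5)*323 = (2*5*(-4 + 5))*323 = (2*5*1)*323 = 10*323 = 3230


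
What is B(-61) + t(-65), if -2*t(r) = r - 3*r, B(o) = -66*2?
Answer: -197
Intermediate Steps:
B(o) = -132
t(r) = r (t(r) = -(r - 3*r)/2 = -(-1)*r = r)
B(-61) + t(-65) = -132 - 65 = -197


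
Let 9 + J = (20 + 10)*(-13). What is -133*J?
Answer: 53067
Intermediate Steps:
J = -399 (J = -9 + (20 + 10)*(-13) = -9 + 30*(-13) = -9 - 390 = -399)
-133*J = -133*(-399) = 53067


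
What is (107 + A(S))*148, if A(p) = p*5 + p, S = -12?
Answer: 5180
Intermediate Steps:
A(p) = 6*p (A(p) = 5*p + p = 6*p)
(107 + A(S))*148 = (107 + 6*(-12))*148 = (107 - 72)*148 = 35*148 = 5180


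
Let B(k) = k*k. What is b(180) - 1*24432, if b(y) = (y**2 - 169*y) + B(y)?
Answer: 9948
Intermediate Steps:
B(k) = k**2
b(y) = -169*y + 2*y**2 (b(y) = (y**2 - 169*y) + y**2 = -169*y + 2*y**2)
b(180) - 1*24432 = 180*(-169 + 2*180) - 1*24432 = 180*(-169 + 360) - 24432 = 180*191 - 24432 = 34380 - 24432 = 9948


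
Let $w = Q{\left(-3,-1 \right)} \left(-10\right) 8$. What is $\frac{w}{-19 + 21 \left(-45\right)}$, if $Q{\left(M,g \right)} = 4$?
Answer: $\frac{80}{241} \approx 0.33195$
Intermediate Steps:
$w = -320$ ($w = 4 \left(-10\right) 8 = \left(-40\right) 8 = -320$)
$\frac{w}{-19 + 21 \left(-45\right)} = - \frac{320}{-19 + 21 \left(-45\right)} = - \frac{320}{-19 - 945} = - \frac{320}{-964} = \left(-320\right) \left(- \frac{1}{964}\right) = \frac{80}{241}$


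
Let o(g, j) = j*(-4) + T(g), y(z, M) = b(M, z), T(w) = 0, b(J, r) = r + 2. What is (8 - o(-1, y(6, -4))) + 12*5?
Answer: 100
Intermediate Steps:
b(J, r) = 2 + r
y(z, M) = 2 + z
o(g, j) = -4*j (o(g, j) = j*(-4) + 0 = -4*j + 0 = -4*j)
(8 - o(-1, y(6, -4))) + 12*5 = (8 - (-4)*(2 + 6)) + 12*5 = (8 - (-4)*8) + 60 = (8 - 1*(-32)) + 60 = (8 + 32) + 60 = 40 + 60 = 100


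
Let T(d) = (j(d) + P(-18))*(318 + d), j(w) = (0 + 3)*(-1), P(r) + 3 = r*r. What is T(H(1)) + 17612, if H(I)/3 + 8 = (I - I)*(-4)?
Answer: 111104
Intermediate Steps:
P(r) = -3 + r² (P(r) = -3 + r*r = -3 + r²)
H(I) = -24 (H(I) = -24 + 3*((I - I)*(-4)) = -24 + 3*(0*(-4)) = -24 + 3*0 = -24 + 0 = -24)
j(w) = -3 (j(w) = 3*(-1) = -3)
T(d) = 101124 + 318*d (T(d) = (-3 + (-3 + (-18)²))*(318 + d) = (-3 + (-3 + 324))*(318 + d) = (-3 + 321)*(318 + d) = 318*(318 + d) = 101124 + 318*d)
T(H(1)) + 17612 = (101124 + 318*(-24)) + 17612 = (101124 - 7632) + 17612 = 93492 + 17612 = 111104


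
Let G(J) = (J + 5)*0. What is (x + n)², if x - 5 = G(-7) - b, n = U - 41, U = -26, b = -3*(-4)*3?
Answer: 9604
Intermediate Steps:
b = 36 (b = 12*3 = 36)
G(J) = 0 (G(J) = (5 + J)*0 = 0)
n = -67 (n = -26 - 41 = -67)
x = -31 (x = 5 + (0 - 1*36) = 5 + (0 - 36) = 5 - 36 = -31)
(x + n)² = (-31 - 67)² = (-98)² = 9604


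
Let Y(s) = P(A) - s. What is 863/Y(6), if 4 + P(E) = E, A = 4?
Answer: -863/6 ≈ -143.83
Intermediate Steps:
P(E) = -4 + E
Y(s) = -s (Y(s) = (-4 + 4) - s = 0 - s = -s)
863/Y(6) = 863/((-1*6)) = 863/(-6) = 863*(-⅙) = -863/6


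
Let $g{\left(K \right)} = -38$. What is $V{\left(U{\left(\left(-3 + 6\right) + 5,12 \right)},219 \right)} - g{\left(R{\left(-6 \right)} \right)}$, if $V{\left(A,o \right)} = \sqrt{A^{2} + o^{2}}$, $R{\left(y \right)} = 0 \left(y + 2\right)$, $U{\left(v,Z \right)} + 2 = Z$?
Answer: $38 + \sqrt{48061} \approx 257.23$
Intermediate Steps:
$U{\left(v,Z \right)} = -2 + Z$
$R{\left(y \right)} = 0$ ($R{\left(y \right)} = 0 \left(2 + y\right) = 0$)
$V{\left(U{\left(\left(-3 + 6\right) + 5,12 \right)},219 \right)} - g{\left(R{\left(-6 \right)} \right)} = \sqrt{\left(-2 + 12\right)^{2} + 219^{2}} - -38 = \sqrt{10^{2} + 47961} + 38 = \sqrt{100 + 47961} + 38 = \sqrt{48061} + 38 = 38 + \sqrt{48061}$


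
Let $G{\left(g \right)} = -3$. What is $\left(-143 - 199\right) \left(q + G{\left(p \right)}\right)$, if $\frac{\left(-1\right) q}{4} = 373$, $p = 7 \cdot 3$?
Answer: $511290$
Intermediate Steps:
$p = 21$
$q = -1492$ ($q = \left(-4\right) 373 = -1492$)
$\left(-143 - 199\right) \left(q + G{\left(p \right)}\right) = \left(-143 - 199\right) \left(-1492 - 3\right) = \left(-342\right) \left(-1495\right) = 511290$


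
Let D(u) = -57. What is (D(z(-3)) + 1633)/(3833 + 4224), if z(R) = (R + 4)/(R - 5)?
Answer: 1576/8057 ≈ 0.19561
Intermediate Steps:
z(R) = (4 + R)/(-5 + R)
(D(z(-3)) + 1633)/(3833 + 4224) = (-57 + 1633)/(3833 + 4224) = 1576/8057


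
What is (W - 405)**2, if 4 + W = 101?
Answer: 94864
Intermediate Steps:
W = 97 (W = -4 + 101 = 97)
(W - 405)**2 = (97 - 405)**2 = (-308)**2 = 94864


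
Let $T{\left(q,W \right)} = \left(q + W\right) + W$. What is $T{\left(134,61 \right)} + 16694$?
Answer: $16950$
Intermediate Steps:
$T{\left(q,W \right)} = q + 2 W$ ($T{\left(q,W \right)} = \left(W + q\right) + W = q + 2 W$)
$T{\left(134,61 \right)} + 16694 = \left(134 + 2 \cdot 61\right) + 16694 = \left(134 + 122\right) + 16694 = 256 + 16694 = 16950$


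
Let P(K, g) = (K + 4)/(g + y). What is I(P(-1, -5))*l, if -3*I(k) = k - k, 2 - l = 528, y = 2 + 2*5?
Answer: 0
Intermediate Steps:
y = 12 (y = 2 + 10 = 12)
l = -526 (l = 2 - 1*528 = 2 - 528 = -526)
P(K, g) = (4 + K)/(12 + g) (P(K, g) = (K + 4)/(g + 12) = (4 + K)/(12 + g))
I(k) = 0 (I(k) = -(k - k)/3 = -1/3*0 = 0)
I(P(-1, -5))*l = 0*(-526) = 0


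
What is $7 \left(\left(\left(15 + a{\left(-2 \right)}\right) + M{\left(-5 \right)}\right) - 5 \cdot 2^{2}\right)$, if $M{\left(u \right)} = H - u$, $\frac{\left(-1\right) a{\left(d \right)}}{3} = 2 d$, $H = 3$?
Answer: $105$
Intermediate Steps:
$a{\left(d \right)} = - 6 d$ ($a{\left(d \right)} = - 3 \cdot 2 d = - 6 d$)
$M{\left(u \right)} = 3 - u$
$7 \left(\left(\left(15 + a{\left(-2 \right)}\right) + M{\left(-5 \right)}\right) - 5 \cdot 2^{2}\right) = 7 \left(\left(\left(15 - -12\right) + \left(3 - -5\right)\right) - 5 \cdot 2^{2}\right) = 7 \left(\left(\left(15 + 12\right) + \left(3 + 5\right)\right) - 20\right) = 7 \left(\left(27 + 8\right) - 20\right) = 7 \left(35 - 20\right) = 7 \cdot 15 = 105$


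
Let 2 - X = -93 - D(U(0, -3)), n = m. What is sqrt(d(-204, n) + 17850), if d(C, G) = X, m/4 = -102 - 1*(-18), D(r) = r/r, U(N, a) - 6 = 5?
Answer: 3*sqrt(1994) ≈ 133.96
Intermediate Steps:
U(N, a) = 11 (U(N, a) = 6 + 5 = 11)
D(r) = 1
m = -336 (m = 4*(-102 - 1*(-18)) = 4*(-102 + 18) = 4*(-84) = -336)
n = -336
X = 96 (X = 2 - (-93 - 1*1) = 2 - (-93 - 1) = 2 - 1*(-94) = 2 + 94 = 96)
d(C, G) = 96
sqrt(d(-204, n) + 17850) = sqrt(96 + 17850) = sqrt(17946) = 3*sqrt(1994)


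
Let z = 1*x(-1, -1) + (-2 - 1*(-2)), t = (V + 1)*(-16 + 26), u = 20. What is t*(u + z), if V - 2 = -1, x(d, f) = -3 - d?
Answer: 360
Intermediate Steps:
V = 1 (V = 2 - 1 = 1)
t = 20 (t = (1 + 1)*(-16 + 26) = 2*10 = 20)
z = -2 (z = 1*(-3 - 1*(-1)) + (-2 - 1*(-2)) = 1*(-3 + 1) + (-2 + 2) = 1*(-2) + 0 = -2 + 0 = -2)
t*(u + z) = 20*(20 - 2) = 20*18 = 360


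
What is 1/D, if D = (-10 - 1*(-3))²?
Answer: 1/49 ≈ 0.020408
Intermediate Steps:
D = 49 (D = (-10 + 3)² = (-7)² = 49)
1/D = 1/49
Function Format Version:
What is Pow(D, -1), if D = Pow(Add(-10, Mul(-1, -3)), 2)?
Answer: Rational(1, 49) ≈ 0.020408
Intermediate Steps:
D = 49 (D = Pow(Add(-10, 3), 2) = Pow(-7, 2) = 49)
Pow(D, -1) = Pow(49, -1) = Rational(1, 49)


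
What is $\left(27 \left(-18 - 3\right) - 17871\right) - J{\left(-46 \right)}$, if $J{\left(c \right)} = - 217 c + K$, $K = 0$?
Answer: $-28420$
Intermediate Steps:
$J{\left(c \right)} = - 217 c$ ($J{\left(c \right)} = - 217 c + 0 = - 217 c$)
$\left(27 \left(-18 - 3\right) - 17871\right) - J{\left(-46 \right)} = \left(27 \left(-18 - 3\right) - 17871\right) - \left(-217\right) \left(-46\right) = \left(27 \left(-21\right) - 17871\right) - 9982 = \left(-567 - 17871\right) - 9982 = -18438 - 9982 = -28420$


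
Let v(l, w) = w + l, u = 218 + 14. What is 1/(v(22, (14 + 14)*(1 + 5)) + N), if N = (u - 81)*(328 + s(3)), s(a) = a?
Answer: 1/50171 ≈ 1.9932e-5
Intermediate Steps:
u = 232
v(l, w) = l + w
N = 49981 (N = (232 - 81)*(328 + 3) = 151*331 = 49981)
1/(v(22, (14 + 14)*(1 + 5)) + N) = 1/((22 + (14 + 14)*(1 + 5)) + 49981) = 1/((22 + 28*6) + 49981) = 1/((22 + 168) + 49981) = 1/(190 + 49981) = 1/50171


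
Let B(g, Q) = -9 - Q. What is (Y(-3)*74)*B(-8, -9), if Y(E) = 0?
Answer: 0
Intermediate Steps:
(Y(-3)*74)*B(-8, -9) = (0*74)*(-9 - 1*(-9)) = 0*(-9 + 9) = 0*0 = 0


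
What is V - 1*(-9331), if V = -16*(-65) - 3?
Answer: 10368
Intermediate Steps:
V = 1037 (V = 1040 - 3 = 1037)
V - 1*(-9331) = 1037 - 1*(-9331) = 1037 + 9331 = 10368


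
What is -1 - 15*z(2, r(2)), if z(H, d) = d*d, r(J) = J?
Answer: -61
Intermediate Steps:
z(H, d) = d²
-1 - 15*z(2, r(2)) = -1 - 15*2² = -1 - 15*4 = -1 - 60 = -61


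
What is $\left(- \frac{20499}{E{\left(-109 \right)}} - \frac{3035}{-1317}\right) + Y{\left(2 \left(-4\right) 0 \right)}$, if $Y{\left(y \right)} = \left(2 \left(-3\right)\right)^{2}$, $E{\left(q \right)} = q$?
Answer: $\frac{32495906}{143553} \approx 226.37$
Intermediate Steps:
$Y{\left(y \right)} = 36$ ($Y{\left(y \right)} = \left(-6\right)^{2} = 36$)
$\left(- \frac{20499}{E{\left(-109 \right)}} - \frac{3035}{-1317}\right) + Y{\left(2 \left(-4\right) 0 \right)} = \left(- \frac{20499}{-109} - \frac{3035}{-1317}\right) + 36 = \left(\left(-20499\right) \left(- \frac{1}{109}\right) - - \frac{3035}{1317}\right) + 36 = \left(\frac{20499}{109} + \frac{3035}{1317}\right) + 36 = \frac{27327998}{143553} + 36 = \frac{32495906}{143553}$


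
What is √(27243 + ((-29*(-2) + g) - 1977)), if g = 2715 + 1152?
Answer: √29191 ≈ 170.85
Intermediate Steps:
g = 3867
√(27243 + ((-29*(-2) + g) - 1977)) = √(27243 + ((-29*(-2) + 3867) - 1977)) = √(27243 + ((58 + 3867) - 1977)) = √(27243 + (3925 - 1977)) = √(27243 + 1948) = √29191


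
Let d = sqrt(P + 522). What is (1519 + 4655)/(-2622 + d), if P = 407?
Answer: -16188228/6873955 - 6174*sqrt(929)/6873955 ≈ -2.3824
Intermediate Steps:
d = sqrt(929) (d = sqrt(407 + 522) = sqrt(929) ≈ 30.479)
(1519 + 4655)/(-2622 + d) = (1519 + 4655)/(-2622 + sqrt(929)) = 6174/(-2622 + sqrt(929))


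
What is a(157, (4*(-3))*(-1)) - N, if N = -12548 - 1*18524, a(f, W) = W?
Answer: 31084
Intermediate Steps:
N = -31072 (N = -12548 - 18524 = -31072)
a(157, (4*(-3))*(-1)) - N = (4*(-3))*(-1) - 1*(-31072) = -12*(-1) + 31072 = 12 + 31072 = 31084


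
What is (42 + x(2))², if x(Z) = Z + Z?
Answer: 2116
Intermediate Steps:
x(Z) = 2*Z
(42 + x(2))² = (42 + 2*2)² = (42 + 4)² = 46² = 2116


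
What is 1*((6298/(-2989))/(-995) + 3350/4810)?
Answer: 999337763/1430520455 ≈ 0.69858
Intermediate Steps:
1*((6298/(-2989))/(-995) + 3350/4810) = 1*((6298*(-1/2989))*(-1/995) + 3350*(1/4810)) = 1*(-6298/2989*(-1/995) + 335/481) = 1*(6298/2974055 + 335/481) = 1*(999337763/1430520455) = 999337763/1430520455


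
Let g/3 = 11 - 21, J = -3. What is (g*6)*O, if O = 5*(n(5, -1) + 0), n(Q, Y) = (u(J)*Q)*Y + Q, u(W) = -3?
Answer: -18000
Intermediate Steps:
n(Q, Y) = Q - 3*Q*Y (n(Q, Y) = (-3*Q)*Y + Q = -3*Q*Y + Q = Q - 3*Q*Y)
g = -30 (g = 3*(11 - 21) = 3*(-10) = -30)
O = 100 (O = 5*(5*(1 - 3*(-1)) + 0) = 5*(5*(1 + 3) + 0) = 5*(5*4 + 0) = 5*(20 + 0) = 5*20 = 100)
(g*6)*O = -30*6*100 = -180*100 = -18000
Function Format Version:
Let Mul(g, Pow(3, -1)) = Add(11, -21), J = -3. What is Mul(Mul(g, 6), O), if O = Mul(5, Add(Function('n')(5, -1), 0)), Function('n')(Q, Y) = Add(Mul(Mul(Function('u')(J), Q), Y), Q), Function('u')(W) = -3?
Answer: -18000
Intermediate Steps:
Function('n')(Q, Y) = Add(Q, Mul(-3, Q, Y)) (Function('n')(Q, Y) = Add(Mul(Mul(-3, Q), Y), Q) = Add(Mul(-3, Q, Y), Q) = Add(Q, Mul(-3, Q, Y)))
g = -30 (g = Mul(3, Add(11, -21)) = Mul(3, -10) = -30)
O = 100 (O = Mul(5, Add(Mul(5, Add(1, Mul(-3, -1))), 0)) = Mul(5, Add(Mul(5, Add(1, 3)), 0)) = Mul(5, Add(Mul(5, 4), 0)) = Mul(5, Add(20, 0)) = Mul(5, 20) = 100)
Mul(Mul(g, 6), O) = Mul(Mul(-30, 6), 100) = Mul(-180, 100) = -18000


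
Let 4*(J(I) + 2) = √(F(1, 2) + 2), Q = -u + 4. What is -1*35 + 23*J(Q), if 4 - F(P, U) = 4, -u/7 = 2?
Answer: -81 + 23*√2/4 ≈ -72.868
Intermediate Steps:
u = -14 (u = -7*2 = -14)
F(P, U) = 0 (F(P, U) = 4 - 1*4 = 4 - 4 = 0)
Q = 18 (Q = -1*(-14) + 4 = 14 + 4 = 18)
J(I) = -2 + √2/4 (J(I) = -2 + √(0 + 2)/4 = -2 + √2/4)
-1*35 + 23*J(Q) = -1*35 + 23*(-2 + √2/4) = -35 + (-46 + 23*√2/4) = -81 + 23*√2/4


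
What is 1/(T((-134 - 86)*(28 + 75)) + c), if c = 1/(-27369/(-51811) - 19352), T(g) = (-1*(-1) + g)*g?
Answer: 1002619103/514797726135461009 ≈ 1.9476e-9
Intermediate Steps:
T(g) = g*(1 + g) (T(g) = (1 + g)*g = g*(1 + g))
c = -51811/1002619103 (c = 1/(-27369*(-1/51811) - 19352) = 1/(27369/51811 - 19352) = 1/(-1002619103/51811) = -51811/1002619103 ≈ -5.1676e-5)
1/(T((-134 - 86)*(28 + 75)) + c) = 1/(((-134 - 86)*(28 + 75))*(1 + (-134 - 86)*(28 + 75)) - 51811/1002619103) = 1/((-220*103)*(1 - 220*103) - 51811/1002619103) = 1/(-22660*(1 - 22660) - 51811/1002619103) = 1/(-22660*(-22659) - 51811/1002619103) = 1/(513452940 - 51811/1002619103) = 1/(514797726135461009/1002619103) = 1002619103/514797726135461009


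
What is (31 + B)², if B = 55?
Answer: 7396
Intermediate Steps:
(31 + B)² = (31 + 55)² = 86² = 7396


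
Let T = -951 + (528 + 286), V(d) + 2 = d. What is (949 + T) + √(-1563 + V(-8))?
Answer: 812 + 11*I*√13 ≈ 812.0 + 39.661*I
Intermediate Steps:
V(d) = -2 + d
T = -137 (T = -951 + 814 = -137)
(949 + T) + √(-1563 + V(-8)) = (949 - 137) + √(-1563 + (-2 - 8)) = 812 + √(-1563 - 10) = 812 + √(-1573) = 812 + 11*I*√13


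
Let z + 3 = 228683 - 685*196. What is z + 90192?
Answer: 184612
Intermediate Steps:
z = 94420 (z = -3 + (228683 - 685*196) = -3 + (228683 - 134260) = -3 + 94423 = 94420)
z + 90192 = 94420 + 90192 = 184612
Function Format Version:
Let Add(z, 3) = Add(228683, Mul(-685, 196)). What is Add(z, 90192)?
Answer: 184612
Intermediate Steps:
z = 94420 (z = Add(-3, Add(228683, Mul(-685, 196))) = Add(-3, Add(228683, -134260)) = Add(-3, 94423) = 94420)
Add(z, 90192) = Add(94420, 90192) = 184612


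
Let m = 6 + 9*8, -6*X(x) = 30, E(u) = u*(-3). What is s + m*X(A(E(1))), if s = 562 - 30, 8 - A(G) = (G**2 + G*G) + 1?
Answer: 142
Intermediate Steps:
E(u) = -3*u
A(G) = 7 - 2*G**2 (A(G) = 8 - ((G**2 + G*G) + 1) = 8 - ((G**2 + G**2) + 1) = 8 - (2*G**2 + 1) = 8 - (1 + 2*G**2) = 8 + (-1 - 2*G**2) = 7 - 2*G**2)
X(x) = -5 (X(x) = -1/6*30 = -5)
m = 78 (m = 6 + 72 = 78)
s = 532
s + m*X(A(E(1))) = 532 + 78*(-5) = 532 - 390 = 142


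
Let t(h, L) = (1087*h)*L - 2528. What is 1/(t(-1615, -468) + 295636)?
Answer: 1/821869448 ≈ 1.2167e-9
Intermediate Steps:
t(h, L) = -2528 + 1087*L*h (t(h, L) = 1087*L*h - 2528 = -2528 + 1087*L*h)
1/(t(-1615, -468) + 295636) = 1/((-2528 + 1087*(-468)*(-1615)) + 295636) = 1/((-2528 + 821576340) + 295636) = 1/(821573812 + 295636) = 1/821869448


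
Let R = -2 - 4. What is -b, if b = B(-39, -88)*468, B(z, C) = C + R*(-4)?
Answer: 29952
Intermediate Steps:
R = -6
B(z, C) = 24 + C (B(z, C) = C - 6*(-4) = C + 24 = 24 + C)
b = -29952 (b = (24 - 88)*468 = -64*468 = -29952)
-b = -1*(-29952) = 29952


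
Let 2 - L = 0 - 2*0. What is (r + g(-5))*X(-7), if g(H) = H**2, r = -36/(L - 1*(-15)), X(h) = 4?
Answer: 1556/17 ≈ 91.529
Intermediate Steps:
L = 2 (L = 2 - (0 - 2*0) = 2 - (0 + 0) = 2 - 1*0 = 2 + 0 = 2)
r = -36/17 (r = -36/(2 - 1*(-15)) = -36/(2 + 15) = -36/17 ≈ -2.1176)
(r + g(-5))*X(-7) = (-36/17 + (-5)**2)*4 = (-36/17 + 25)*4 = (389/17)*4 = 1556/17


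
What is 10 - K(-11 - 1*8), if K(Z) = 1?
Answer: 9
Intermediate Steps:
10 - K(-11 - 1*8) = 10 - 1*1 = 10 - 1 = 9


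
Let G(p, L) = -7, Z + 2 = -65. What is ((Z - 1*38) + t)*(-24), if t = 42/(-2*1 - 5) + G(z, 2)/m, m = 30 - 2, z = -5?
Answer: 2670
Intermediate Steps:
Z = -67 (Z = -2 - 65 = -67)
m = 28
t = -25/4 (t = 42/(-2*1 - 5) - 7/28 = 42/(-2 - 5) - 7*1/28 = 42/(-7) - ¼ = 42*(-⅐) - ¼ = -6 - ¼ = -25/4 ≈ -6.2500)
((Z - 1*38) + t)*(-24) = ((-67 - 1*38) - 25/4)*(-24) = ((-67 - 38) - 25/4)*(-24) = (-105 - 25/4)*(-24) = -445/4*(-24) = 2670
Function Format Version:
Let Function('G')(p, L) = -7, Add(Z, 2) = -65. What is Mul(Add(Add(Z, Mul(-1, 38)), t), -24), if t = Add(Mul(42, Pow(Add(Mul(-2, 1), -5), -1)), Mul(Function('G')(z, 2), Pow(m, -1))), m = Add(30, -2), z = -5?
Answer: 2670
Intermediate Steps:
Z = -67 (Z = Add(-2, -65) = -67)
m = 28
t = Rational(-25, 4) (t = Add(Mul(42, Pow(Add(Mul(-2, 1), -5), -1)), Mul(-7, Pow(28, -1))) = Add(Mul(42, Pow(Add(-2, -5), -1)), Mul(-7, Rational(1, 28))) = Add(Mul(42, Pow(-7, -1)), Rational(-1, 4)) = Add(Mul(42, Rational(-1, 7)), Rational(-1, 4)) = Add(-6, Rational(-1, 4)) = Rational(-25, 4) ≈ -6.2500)
Mul(Add(Add(Z, Mul(-1, 38)), t), -24) = Mul(Add(Add(-67, Mul(-1, 38)), Rational(-25, 4)), -24) = Mul(Add(Add(-67, -38), Rational(-25, 4)), -24) = Mul(Add(-105, Rational(-25, 4)), -24) = Mul(Rational(-445, 4), -24) = 2670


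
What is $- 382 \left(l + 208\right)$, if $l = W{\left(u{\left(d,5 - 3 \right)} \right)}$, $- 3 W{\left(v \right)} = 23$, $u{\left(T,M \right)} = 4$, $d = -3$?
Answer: $- \frac{229582}{3} \approx -76527.0$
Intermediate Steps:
$W{\left(v \right)} = - \frac{23}{3}$ ($W{\left(v \right)} = \left(- \frac{1}{3}\right) 23 = - \frac{23}{3}$)
$l = - \frac{23}{3} \approx -7.6667$
$- 382 \left(l + 208\right) = - 382 \left(- \frac{23}{3} + 208\right) = \left(-382\right) \frac{601}{3} = - \frac{229582}{3}$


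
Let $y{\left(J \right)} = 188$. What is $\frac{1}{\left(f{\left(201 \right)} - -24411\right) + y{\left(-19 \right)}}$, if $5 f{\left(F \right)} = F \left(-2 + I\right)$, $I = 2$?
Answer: $\frac{1}{24599} \approx 4.0652 \cdot 10^{-5}$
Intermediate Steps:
$f{\left(F \right)} = 0$ ($f{\left(F \right)} = \frac{F \left(-2 + 2\right)}{5} = \frac{F 0}{5} = \frac{1}{5} \cdot 0 = 0$)
$\frac{1}{\left(f{\left(201 \right)} - -24411\right) + y{\left(-19 \right)}} = \frac{1}{\left(0 - -24411\right) + 188} = \frac{1}{\left(0 + 24411\right) + 188} = \frac{1}{24411 + 188} = \frac{1}{24599}$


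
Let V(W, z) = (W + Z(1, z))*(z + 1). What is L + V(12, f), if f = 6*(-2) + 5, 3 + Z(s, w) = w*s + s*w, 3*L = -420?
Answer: -110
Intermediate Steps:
L = -140 (L = (⅓)*(-420) = -140)
Z(s, w) = -3 + 2*s*w (Z(s, w) = -3 + (w*s + s*w) = -3 + (s*w + s*w) = -3 + 2*s*w)
f = -7 (f = -12 + 5 = -7)
V(W, z) = (1 + z)*(-3 + W + 2*z) (V(W, z) = (W + (-3 + 2*1*z))*(z + 1) = (W + (-3 + 2*z))*(1 + z) = (-3 + W + 2*z)*(1 + z) = (1 + z)*(-3 + W + 2*z))
L + V(12, f) = -140 + (-3 + 12 - 1*(-7) + 2*(-7)² + 12*(-7)) = -140 + (-3 + 12 + 7 + 2*49 - 84) = -140 + (-3 + 12 + 7 + 98 - 84) = -140 + 30 = -110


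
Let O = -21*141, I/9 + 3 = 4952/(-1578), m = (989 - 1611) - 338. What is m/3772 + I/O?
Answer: -57732491/244784883 ≈ -0.23585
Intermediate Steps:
m = -960 (m = -622 - 338 = -960)
I = -14529/263 (I = -27 + 9*(4952/(-1578)) = -27 + 9*(4952*(-1/1578)) = -27 + 9*(-2476/789) = -27 - 7428/263 = -14529/263 ≈ -55.243)
O = -2961
m/3772 + I/O = -960/3772 - 14529/263/(-2961) = -960*1/3772 - 14529/263*(-1/2961) = -240/943 + 4843/259581 = -57732491/244784883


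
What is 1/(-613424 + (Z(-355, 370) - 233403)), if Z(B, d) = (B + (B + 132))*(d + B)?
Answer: -1/855497 ≈ -1.1689e-6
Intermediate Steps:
Z(B, d) = (132 + 2*B)*(B + d) (Z(B, d) = (B + (132 + B))*(B + d) = (132 + 2*B)*(B + d))
1/(-613424 + (Z(-355, 370) - 233403)) = 1/(-613424 + ((2*(-355)² + 132*(-355) + 132*370 + 2*(-355)*370) - 233403)) = 1/(-613424 + ((2*126025 - 46860 + 48840 - 262700) - 233403)) = 1/(-613424 + ((252050 - 46860 + 48840 - 262700) - 233403)) = 1/(-613424 + (-8670 - 233403)) = 1/(-613424 - 242073) = 1/(-855497) = -1/855497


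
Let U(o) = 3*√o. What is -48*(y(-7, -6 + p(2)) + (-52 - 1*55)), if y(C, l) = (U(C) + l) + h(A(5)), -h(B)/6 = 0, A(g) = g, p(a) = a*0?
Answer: 5424 - 144*I*√7 ≈ 5424.0 - 380.99*I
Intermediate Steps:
p(a) = 0
h(B) = 0 (h(B) = -6*0 = 0)
y(C, l) = l + 3*√C (y(C, l) = (3*√C + l) + 0 = (l + 3*√C) + 0 = l + 3*√C)
-48*(y(-7, -6 + p(2)) + (-52 - 1*55)) = -48*(((-6 + 0) + 3*√(-7)) + (-52 - 1*55)) = -48*((-6 + 3*(I*√7)) + (-52 - 55)) = -48*((-6 + 3*I*√7) - 107) = -48*(-113 + 3*I*√7) = 5424 - 144*I*√7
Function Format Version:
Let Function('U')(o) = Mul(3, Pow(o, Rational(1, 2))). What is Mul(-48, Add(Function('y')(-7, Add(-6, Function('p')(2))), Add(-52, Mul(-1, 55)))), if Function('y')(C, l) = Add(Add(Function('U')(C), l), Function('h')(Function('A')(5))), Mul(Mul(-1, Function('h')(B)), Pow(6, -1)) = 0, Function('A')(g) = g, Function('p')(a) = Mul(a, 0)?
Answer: Add(5424, Mul(-144, I, Pow(7, Rational(1, 2)))) ≈ Add(5424.0, Mul(-380.99, I))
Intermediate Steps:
Function('p')(a) = 0
Function('h')(B) = 0 (Function('h')(B) = Mul(-6, 0) = 0)
Function('y')(C, l) = Add(l, Mul(3, Pow(C, Rational(1, 2)))) (Function('y')(C, l) = Add(Add(Mul(3, Pow(C, Rational(1, 2))), l), 0) = Add(Add(l, Mul(3, Pow(C, Rational(1, 2)))), 0) = Add(l, Mul(3, Pow(C, Rational(1, 2)))))
Mul(-48, Add(Function('y')(-7, Add(-6, Function('p')(2))), Add(-52, Mul(-1, 55)))) = Mul(-48, Add(Add(Add(-6, 0), Mul(3, Pow(-7, Rational(1, 2)))), Add(-52, Mul(-1, 55)))) = Mul(-48, Add(Add(-6, Mul(3, Mul(I, Pow(7, Rational(1, 2))))), Add(-52, -55))) = Mul(-48, Add(Add(-6, Mul(3, I, Pow(7, Rational(1, 2)))), -107)) = Mul(-48, Add(-113, Mul(3, I, Pow(7, Rational(1, 2))))) = Add(5424, Mul(-144, I, Pow(7, Rational(1, 2))))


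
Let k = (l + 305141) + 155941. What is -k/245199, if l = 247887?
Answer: -236323/81733 ≈ -2.8914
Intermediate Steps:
k = 708969 (k = (247887 + 305141) + 155941 = 553028 + 155941 = 708969)
-k/245199 = -708969/245199 = -1*236323/81733 = -236323/81733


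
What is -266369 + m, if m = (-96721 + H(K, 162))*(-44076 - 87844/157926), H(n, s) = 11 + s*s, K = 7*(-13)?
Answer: 245230038777913/78963 ≈ 3.1056e+9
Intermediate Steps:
K = -91
H(n, s) = 11 + s**2
m = 245251072073260/78963 (m = (-96721 + (11 + 162**2))*(-44076 - 87844/157926) = (-96721 + (11 + 26244))*(-44076 - 87844*1/157926) = (-96721 + 26255)*(-44076 - 43922/78963) = -70466*(-3480417110/78963) = 245251072073260/78963 ≈ 3.1059e+9)
-266369 + m = -266369 + 245251072073260/78963 = 245230038777913/78963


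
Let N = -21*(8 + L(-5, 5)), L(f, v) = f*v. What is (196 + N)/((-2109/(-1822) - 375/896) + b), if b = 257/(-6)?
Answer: -1354168704/103079275 ≈ -13.137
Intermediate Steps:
b = -257/6 (b = 257*(-1/6) = -257/6 ≈ -42.833)
N = 357 (N = -21*(8 - 5*5) = -21*(8 - 25) = -21*(-17) = 357)
(196 + N)/((-2109/(-1822) - 375/896) + b) = (196 + 357)/((-2109/(-1822) - 375/896) - 257/6) = 553/((-2109*(-1/1822) - 375*1/896) - 257/6) = 553/((2109/1822 - 375/896) - 257/6) = 553/(603207/816256 - 257/6) = 553/(-103079275/2448768) = 553*(-2448768/103079275) = -1354168704/103079275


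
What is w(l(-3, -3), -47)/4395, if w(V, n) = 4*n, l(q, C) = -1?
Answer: -188/4395 ≈ -0.042776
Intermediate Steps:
w(l(-3, -3), -47)/4395 = (4*(-47))/4395 = -188*1/4395 = -188/4395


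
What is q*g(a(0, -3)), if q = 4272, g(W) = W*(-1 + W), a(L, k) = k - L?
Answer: 51264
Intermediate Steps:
q*g(a(0, -3)) = 4272*((-3 - 1*0)*(-1 + (-3 - 1*0))) = 4272*((-3 + 0)*(-1 + (-3 + 0))) = 4272*(-3*(-1 - 3)) = 4272*(-3*(-4)) = 4272*12 = 51264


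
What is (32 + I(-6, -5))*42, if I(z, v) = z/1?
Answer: 1092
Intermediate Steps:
I(z, v) = z (I(z, v) = z*1 = z)
(32 + I(-6, -5))*42 = (32 - 6)*42 = 26*42 = 1092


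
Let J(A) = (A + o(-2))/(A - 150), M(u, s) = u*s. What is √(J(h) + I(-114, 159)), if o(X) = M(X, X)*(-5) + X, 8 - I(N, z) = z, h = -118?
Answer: 71*I*√134/67 ≈ 12.267*I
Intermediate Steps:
M(u, s) = s*u
I(N, z) = 8 - z
o(X) = X - 5*X² (o(X) = (X*X)*(-5) + X = X²*(-5) + X = -5*X² + X = X - 5*X²)
J(A) = (-22 + A)/(-150 + A) (J(A) = (A - 2*(1 - 5*(-2)))/(A - 150) = (A - 2*(1 + 10))/(-150 + A) = (A - 2*11)/(-150 + A) = (A - 22)/(-150 + A) = (-22 + A)/(-150 + A))
√(J(h) + I(-114, 159)) = √((-22 - 118)/(-150 - 118) + (8 - 1*159)) = √(-140/(-268) + (8 - 159)) = √(-1/268*(-140) - 151) = √(35/67 - 151) = √(-10082/67) = 71*I*√134/67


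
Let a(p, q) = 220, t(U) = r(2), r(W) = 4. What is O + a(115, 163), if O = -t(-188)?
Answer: 216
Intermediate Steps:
t(U) = 4
O = -4 (O = -1*4 = -4)
O + a(115, 163) = -4 + 220 = 216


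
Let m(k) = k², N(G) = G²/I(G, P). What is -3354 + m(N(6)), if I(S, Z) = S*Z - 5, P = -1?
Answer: -404538/121 ≈ -3343.3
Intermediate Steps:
I(S, Z) = -5 + S*Z
N(G) = G²/(-5 - G) (N(G) = G²/(-5 + G*(-1)) = G²/(-5 - G))
-3354 + m(N(6)) = -3354 + (6²/(-5 - 1*6))² = -3354 + (36/(-5 - 6))² = -3354 + (36/(-11))² = -3354 + (36*(-1/11))² = -3354 + (-36/11)² = -3354 + 1296/121 = -404538/121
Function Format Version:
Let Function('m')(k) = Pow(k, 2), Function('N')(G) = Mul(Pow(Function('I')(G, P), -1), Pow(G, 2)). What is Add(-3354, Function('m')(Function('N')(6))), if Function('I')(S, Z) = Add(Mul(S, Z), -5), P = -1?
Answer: Rational(-404538, 121) ≈ -3343.3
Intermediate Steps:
Function('I')(S, Z) = Add(-5, Mul(S, Z))
Function('N')(G) = Mul(Pow(G, 2), Pow(Add(-5, Mul(-1, G)), -1)) (Function('N')(G) = Mul(Pow(Add(-5, Mul(G, -1)), -1), Pow(G, 2)) = Mul(Pow(Add(-5, Mul(-1, G)), -1), Pow(G, 2)) = Mul(Pow(G, 2), Pow(Add(-5, Mul(-1, G)), -1)))
Add(-3354, Function('m')(Function('N')(6))) = Add(-3354, Pow(Mul(Pow(6, 2), Pow(Add(-5, Mul(-1, 6)), -1)), 2)) = Add(-3354, Pow(Mul(36, Pow(Add(-5, -6), -1)), 2)) = Add(-3354, Pow(Mul(36, Pow(-11, -1)), 2)) = Add(-3354, Pow(Mul(36, Rational(-1, 11)), 2)) = Add(-3354, Pow(Rational(-36, 11), 2)) = Add(-3354, Rational(1296, 121)) = Rational(-404538, 121)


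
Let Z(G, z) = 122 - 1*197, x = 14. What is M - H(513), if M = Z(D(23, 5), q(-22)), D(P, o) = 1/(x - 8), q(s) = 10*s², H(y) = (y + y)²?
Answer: -1052751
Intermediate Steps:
H(y) = 4*y² (H(y) = (2*y)² = 4*y²)
D(P, o) = ⅙ (D(P, o) = 1/(14 - 8) = 1/6 = ⅙)
Z(G, z) = -75 (Z(G, z) = 122 - 197 = -75)
M = -75
M - H(513) = -75 - 4*513² = -75 - 4*263169 = -75 - 1*1052676 = -75 - 1052676 = -1052751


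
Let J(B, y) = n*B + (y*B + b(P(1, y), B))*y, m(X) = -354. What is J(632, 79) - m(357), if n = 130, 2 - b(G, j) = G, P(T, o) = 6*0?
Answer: 4026984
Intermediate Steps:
P(T, o) = 0
b(G, j) = 2 - G
J(B, y) = 130*B + y*(2 + B*y) (J(B, y) = 130*B + (y*B + (2 - 1*0))*y = 130*B + (B*y + (2 + 0))*y = 130*B + (B*y + 2)*y = 130*B + (2 + B*y)*y = 130*B + y*(2 + B*y))
J(632, 79) - m(357) = (2*79 + 130*632 + 632*79²) - 1*(-354) = (158 + 82160 + 632*6241) + 354 = (158 + 82160 + 3944312) + 354 = 4026630 + 354 = 4026984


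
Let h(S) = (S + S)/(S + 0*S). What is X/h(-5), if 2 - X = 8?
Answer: -3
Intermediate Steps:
X = -6 (X = 2 - 1*8 = 2 - 8 = -6)
h(S) = 2 (h(S) = (2*S)/(S + 0) = (2*S)/S = 2)
X/h(-5) = -6/2 = (½)*(-6) = -3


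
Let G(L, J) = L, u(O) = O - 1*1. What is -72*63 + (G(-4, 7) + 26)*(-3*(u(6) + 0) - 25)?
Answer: -5416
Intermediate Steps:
u(O) = -1 + O (u(O) = O - 1 = -1 + O)
-72*63 + (G(-4, 7) + 26)*(-3*(u(6) + 0) - 25) = -72*63 + (-4 + 26)*(-3*((-1 + 6) + 0) - 25) = -4536 + 22*(-3*(5 + 0) - 25) = -4536 + 22*(-3*5 - 25) = -4536 + 22*(-15 - 25) = -4536 + 22*(-40) = -4536 - 880 = -5416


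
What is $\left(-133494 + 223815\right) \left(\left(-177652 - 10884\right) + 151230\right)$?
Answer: $-3369515226$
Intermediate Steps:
$\left(-133494 + 223815\right) \left(\left(-177652 - 10884\right) + 151230\right) = 90321 \left(\left(-177652 - 10884\right) + 151230\right) = 90321 \left(-188536 + 151230\right) = 90321 \left(-37306\right) = -3369515226$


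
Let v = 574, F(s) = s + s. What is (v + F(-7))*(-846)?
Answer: -473760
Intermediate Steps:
F(s) = 2*s
(v + F(-7))*(-846) = (574 + 2*(-7))*(-846) = (574 - 14)*(-846) = 560*(-846) = -473760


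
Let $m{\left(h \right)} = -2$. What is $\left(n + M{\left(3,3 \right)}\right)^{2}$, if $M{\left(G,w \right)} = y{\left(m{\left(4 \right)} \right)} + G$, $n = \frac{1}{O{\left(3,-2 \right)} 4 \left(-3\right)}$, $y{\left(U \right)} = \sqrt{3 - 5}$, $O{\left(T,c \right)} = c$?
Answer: $\frac{4177}{576} + \frac{73 i \sqrt{2}}{12} \approx 7.2517 + 8.6031 i$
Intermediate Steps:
$y{\left(U \right)} = i \sqrt{2}$ ($y{\left(U \right)} = \sqrt{-2} = i \sqrt{2}$)
$n = \frac{1}{24}$ ($n = \frac{1}{\left(-2\right) 4 \left(-3\right)} = \frac{1}{\left(-8\right) \left(-3\right)} = \frac{1}{24} \approx 0.041667$)
$M{\left(G,w \right)} = G + i \sqrt{2}$ ($M{\left(G,w \right)} = i \sqrt{2} + G = G + i \sqrt{2}$)
$\left(n + M{\left(3,3 \right)}\right)^{2} = \left(\frac{1}{24} + \left(3 + i \sqrt{2}\right)\right)^{2} = \left(\frac{73}{24} + i \sqrt{2}\right)^{2}$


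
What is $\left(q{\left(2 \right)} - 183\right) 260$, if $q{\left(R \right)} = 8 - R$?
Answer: $-46020$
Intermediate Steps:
$\left(q{\left(2 \right)} - 183\right) 260 = \left(\left(8 - 2\right) - 183\right) 260 = \left(6 - 183\right) 260 = \left(-177\right) 260 = -46020$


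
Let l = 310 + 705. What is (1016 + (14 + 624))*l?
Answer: 1678810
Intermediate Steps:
l = 1015
(1016 + (14 + 624))*l = (1016 + (14 + 624))*1015 = (1016 + 638)*1015 = 1654*1015 = 1678810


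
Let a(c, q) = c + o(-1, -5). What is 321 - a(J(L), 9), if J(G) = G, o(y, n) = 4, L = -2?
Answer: 319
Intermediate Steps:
a(c, q) = 4 + c (a(c, q) = c + 4 = 4 + c)
321 - a(J(L), 9) = 321 - (4 - 2) = 321 - 1*2 = 321 - 2 = 319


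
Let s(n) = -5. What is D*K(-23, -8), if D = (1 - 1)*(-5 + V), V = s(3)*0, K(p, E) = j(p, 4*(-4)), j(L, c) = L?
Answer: 0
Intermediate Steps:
K(p, E) = p
V = 0 (V = -5*0 = 0)
D = 0 (D = (1 - 1)*(-5 + 0) = 0*(-5) = 0)
D*K(-23, -8) = 0*(-23) = 0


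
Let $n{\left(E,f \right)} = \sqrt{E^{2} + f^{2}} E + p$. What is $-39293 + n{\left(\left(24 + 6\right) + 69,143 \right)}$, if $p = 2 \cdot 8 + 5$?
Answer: $-39272 + 5445 \sqrt{10} \approx -22053.0$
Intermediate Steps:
$p = 21$ ($p = 16 + 5 = 21$)
$n{\left(E,f \right)} = 21 + E \sqrt{E^{2} + f^{2}}$ ($n{\left(E,f \right)} = \sqrt{E^{2} + f^{2}} E + 21 = E \sqrt{E^{2} + f^{2}} + 21 = 21 + E \sqrt{E^{2} + f^{2}}$)
$-39293 + n{\left(\left(24 + 6\right) + 69,143 \right)} = -39293 + \left(21 + \left(\left(24 + 6\right) + 69\right) \sqrt{\left(\left(24 + 6\right) + 69\right)^{2} + 143^{2}}\right) = -39293 + \left(21 + \left(30 + 69\right) \sqrt{\left(30 + 69\right)^{2} + 20449}\right) = -39293 + \left(21 + 99 \sqrt{99^{2} + 20449}\right) = -39293 + \left(21 + 99 \sqrt{9801 + 20449}\right) = -39293 + \left(21 + 99 \sqrt{30250}\right) = -39293 + \left(21 + 99 \cdot 55 \sqrt{10}\right) = -39293 + \left(21 + 5445 \sqrt{10}\right) = -39272 + 5445 \sqrt{10}$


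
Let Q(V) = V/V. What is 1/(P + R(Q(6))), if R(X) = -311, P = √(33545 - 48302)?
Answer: -311/111478 - I*√14757/111478 ≈ -0.0027898 - 0.0010897*I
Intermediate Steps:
Q(V) = 1
P = I*√14757 (P = √(-14757) = I*√14757 ≈ 121.48*I)
1/(P + R(Q(6))) = 1/(I*√14757 - 311) = 1/(-311 + I*√14757)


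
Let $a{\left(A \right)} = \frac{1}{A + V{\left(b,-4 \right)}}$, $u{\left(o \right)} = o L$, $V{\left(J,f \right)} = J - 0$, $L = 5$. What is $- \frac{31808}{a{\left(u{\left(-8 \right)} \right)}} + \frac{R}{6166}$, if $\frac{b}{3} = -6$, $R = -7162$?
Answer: $\frac{5687712131}{3083} \approx 1.8449 \cdot 10^{6}$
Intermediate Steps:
$b = -18$ ($b = 3 \left(-6\right) = -18$)
$V{\left(J,f \right)} = J$ ($V{\left(J,f \right)} = J + 0 = J$)
$u{\left(o \right)} = 5 o$ ($u{\left(o \right)} = o 5 = 5 o$)
$a{\left(A \right)} = \frac{1}{-18 + A}$ ($a{\left(A \right)} = \frac{1}{A - 18} = \frac{1}{-18 + A}$)
$- \frac{31808}{a{\left(u{\left(-8 \right)} \right)}} + \frac{R}{6166} = - \frac{31808}{\frac{1}{-18 + 5 \left(-8\right)}} - \frac{7162}{6166} = - \frac{31808}{\frac{1}{-18 - 40}} - \frac{3581}{3083} = - \frac{31808}{\frac{1}{-58}} - \frac{3581}{3083} = - \frac{31808}{- \frac{1}{58}} - \frac{3581}{3083} = \left(-31808\right) \left(-58\right) - \frac{3581}{3083} = 1844864 - \frac{3581}{3083} = \frac{5687712131}{3083}$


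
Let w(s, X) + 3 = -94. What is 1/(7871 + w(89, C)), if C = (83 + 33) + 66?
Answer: 1/7774 ≈ 0.00012863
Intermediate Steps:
C = 182 (C = 116 + 66 = 182)
w(s, X) = -97 (w(s, X) = -3 - 94 = -97)
1/(7871 + w(89, C)) = 1/(7871 - 97) = 1/7774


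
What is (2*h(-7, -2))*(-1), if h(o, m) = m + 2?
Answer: 0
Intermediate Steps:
h(o, m) = 2 + m
(2*h(-7, -2))*(-1) = (2*(2 - 2))*(-1) = (2*0)*(-1) = 0*(-1) = 0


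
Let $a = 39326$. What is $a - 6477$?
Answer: $32849$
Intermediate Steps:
$a - 6477 = 39326 - 6477 = 32849$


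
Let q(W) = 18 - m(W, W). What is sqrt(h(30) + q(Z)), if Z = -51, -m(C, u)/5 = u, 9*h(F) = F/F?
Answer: 2*I*sqrt(533)/3 ≈ 15.391*I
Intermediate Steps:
h(F) = 1/9 (h(F) = (F/F)/9 = (1/9)*1 = 1/9)
m(C, u) = -5*u
q(W) = 18 + 5*W (q(W) = 18 - (-5)*W = 18 + 5*W)
sqrt(h(30) + q(Z)) = sqrt(1/9 + (18 + 5*(-51))) = sqrt(1/9 + (18 - 255)) = sqrt(1/9 - 237) = sqrt(-2132/9) = 2*I*sqrt(533)/3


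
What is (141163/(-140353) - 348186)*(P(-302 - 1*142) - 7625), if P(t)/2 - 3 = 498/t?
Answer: 13780399444250506/5193061 ≈ 2.6536e+9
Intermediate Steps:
P(t) = 6 + 996/t (P(t) = 6 + 2*(498/t) = 6 + 996/t)
(141163/(-140353) - 348186)*(P(-302 - 1*142) - 7625) = (141163/(-140353) - 348186)*((6 + 996/(-302 - 1*142)) - 7625) = (141163*(-1/140353) - 348186)*((6 + 996/(-302 - 142)) - 7625) = (-141163/140353 - 348186)*((6 + 996/(-444)) - 7625) = -48869090821*((6 + 996*(-1/444)) - 7625)/140353 = -48869090821*((6 - 83/37) - 7625)/140353 = -48869090821*(139/37 - 7625)/140353 = -48869090821/140353*(-281986/37) = 13780399444250506/5193061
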